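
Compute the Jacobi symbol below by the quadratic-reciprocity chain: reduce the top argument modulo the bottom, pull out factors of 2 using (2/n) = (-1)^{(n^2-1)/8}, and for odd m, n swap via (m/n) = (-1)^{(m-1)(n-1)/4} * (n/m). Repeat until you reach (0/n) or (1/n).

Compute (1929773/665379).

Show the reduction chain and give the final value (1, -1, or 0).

0

(1929773/665379) = (599015/665379)   [reduce mod 665379]
reciprocity: (599015/665379) = -1·(665379/599015) since 599015 mod 4 = 3, 665379 mod 4 = 3; sign now -1
(665379/599015) = (66364/599015)   [reduce mod 599015]
66364 = 2^2·16591; (2/599015) = +1 since 599015 mod 8 = 7, so (66364/599015) = (+1)^2·(16591/599015); sign now -1
reciprocity: (16591/599015) = -1·(599015/16591) since 16591 mod 4 = 3, 599015 mod 4 = 3; sign now +1
(599015/16591) = (1739/16591)   [reduce mod 16591]
reciprocity: (1739/16591) = -1·(16591/1739) since 1739 mod 4 = 3, 16591 mod 4 = 3; sign now -1
(16591/1739) = (940/1739)   [reduce mod 1739]
940 = 2^2·235; (2/1739) = -1 since 1739 mod 8 = 3, so (940/1739) = (-1)^2·(235/1739); sign now -1
reciprocity: (235/1739) = -1·(1739/235) since 235 mod 4 = 3, 1739 mod 4 = 3; sign now +1
(1739/235) = (94/235)   [reduce mod 235]
94 = 2^1·47; (2/235) = -1 since 235 mod 8 = 3, so (94/235) = (-1)^1·(47/235); sign now -1
reciprocity: (47/235) = -1·(235/47) since 47 mod 4 = 3, 235 mod 4 = 3; sign now +1
(235/47) = (0/47)   [reduce mod 47]
(0/47) = 0   [gcd(a, n) > 1]; final value = 0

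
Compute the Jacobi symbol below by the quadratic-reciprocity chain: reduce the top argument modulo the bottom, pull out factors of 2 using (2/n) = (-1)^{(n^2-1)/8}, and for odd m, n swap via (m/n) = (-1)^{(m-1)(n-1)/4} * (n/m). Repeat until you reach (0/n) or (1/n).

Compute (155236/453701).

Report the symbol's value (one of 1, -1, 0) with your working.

factor out 2^2: 155236 = 2^2·38809; with 453701 mod 8 = 5, (2/453701) = -1; sign now +1; continue with (38809/453701)
flip (38809/453701) -> (453701/38809): both odd, 38809 mod 4 = 1, 453701 mod 4 = 1, so the flip contributes +1; sign now +1
(453701/38809): 453701 mod 38809 = 26802, so (453701/38809) = (26802/38809)
factor out 2^1: 26802 = 2^1·13401; with 38809 mod 8 = 1, (2/38809) = +1; sign now +1; continue with (13401/38809)
flip (13401/38809) -> (38809/13401): both odd, 13401 mod 4 = 1, 38809 mod 4 = 1, so the flip contributes +1; sign now +1
(38809/13401): 38809 mod 13401 = 12007, so (38809/13401) = (12007/13401)
flip (12007/13401) -> (13401/12007): both odd, 12007 mod 4 = 3, 13401 mod 4 = 1, so the flip contributes +1; sign now +1
(13401/12007): 13401 mod 12007 = 1394, so (13401/12007) = (1394/12007)
factor out 2^1: 1394 = 2^1·697; with 12007 mod 8 = 7, (2/12007) = +1; sign now +1; continue with (697/12007)
flip (697/12007) -> (12007/697): both odd, 697 mod 4 = 1, 12007 mod 4 = 3, so the flip contributes +1; sign now +1
(12007/697): 12007 mod 697 = 158, so (12007/697) = (158/697)
factor out 2^1: 158 = 2^1·79; with 697 mod 8 = 1, (2/697) = +1; sign now +1; continue with (79/697)
flip (79/697) -> (697/79): both odd, 79 mod 4 = 3, 697 mod 4 = 1, so the flip contributes +1; sign now +1
(697/79): 697 mod 79 = 65, so (697/79) = (65/79)
flip (65/79) -> (79/65): both odd, 65 mod 4 = 1, 79 mod 4 = 3, so the flip contributes +1; sign now +1
(79/65): 79 mod 65 = 14, so (79/65) = (14/65)
factor out 2^1: 14 = 2^1·7; with 65 mod 8 = 1, (2/65) = +1; sign now +1; continue with (7/65)
flip (7/65) -> (65/7): both odd, 7 mod 4 = 3, 65 mod 4 = 1, so the flip contributes +1; sign now +1
(65/7): 65 mod 7 = 2, so (65/7) = (2/7)
factor out 2^1: 2 = 2^1·1; with 7 mod 8 = 7, (2/7) = +1; sign now +1; continue with (1/7)
reached (1/7) = 1, so the symbol is +1

1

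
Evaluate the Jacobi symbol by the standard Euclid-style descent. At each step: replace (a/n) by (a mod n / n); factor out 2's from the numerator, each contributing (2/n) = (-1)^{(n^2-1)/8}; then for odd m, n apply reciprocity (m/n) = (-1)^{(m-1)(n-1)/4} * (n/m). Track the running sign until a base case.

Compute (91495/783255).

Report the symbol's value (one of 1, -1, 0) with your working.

flip (91495/783255) -> (783255/91495): both odd, 91495 mod 4 = 3, 783255 mod 4 = 3, so the flip contributes -1; sign now -1
(783255/91495): 783255 mod 91495 = 51295, so (783255/91495) = (51295/91495)
flip (51295/91495) -> (91495/51295): both odd, 51295 mod 4 = 3, 91495 mod 4 = 3, so the flip contributes -1; sign now +1
(91495/51295): 91495 mod 51295 = 40200, so (91495/51295) = (40200/51295)
factor out 2^3: 40200 = 2^3·5025; with 51295 mod 8 = 7, (2/51295) = +1; sign now +1; continue with (5025/51295)
flip (5025/51295) -> (51295/5025): both odd, 5025 mod 4 = 1, 51295 mod 4 = 3, so the flip contributes +1; sign now +1
(51295/5025): 51295 mod 5025 = 1045, so (51295/5025) = (1045/5025)
flip (1045/5025) -> (5025/1045): both odd, 1045 mod 4 = 1, 5025 mod 4 = 1, so the flip contributes +1; sign now +1
(5025/1045): 5025 mod 1045 = 845, so (5025/1045) = (845/1045)
flip (845/1045) -> (1045/845): both odd, 845 mod 4 = 1, 1045 mod 4 = 1, so the flip contributes +1; sign now +1
(1045/845): 1045 mod 845 = 200, so (1045/845) = (200/845)
factor out 2^3: 200 = 2^3·25; with 845 mod 8 = 5, (2/845) = -1; sign now -1; continue with (25/845)
flip (25/845) -> (845/25): both odd, 25 mod 4 = 1, 845 mod 4 = 1, so the flip contributes +1; sign now -1
(845/25): 845 mod 25 = 20, so (845/25) = (20/25)
factor out 2^2: 20 = 2^2·5; with 25 mod 8 = 1, (2/25) = +1; sign now -1; continue with (5/25)
flip (5/25) -> (25/5): both odd, 5 mod 4 = 1, 25 mod 4 = 1, so the flip contributes +1; sign now -1
(25/5): 25 mod 5 = 0, so (25/5) = (0/5)
reached (0/5); gcd(a, n) > 1, so (0/5) = 0 and the symbol is 0

0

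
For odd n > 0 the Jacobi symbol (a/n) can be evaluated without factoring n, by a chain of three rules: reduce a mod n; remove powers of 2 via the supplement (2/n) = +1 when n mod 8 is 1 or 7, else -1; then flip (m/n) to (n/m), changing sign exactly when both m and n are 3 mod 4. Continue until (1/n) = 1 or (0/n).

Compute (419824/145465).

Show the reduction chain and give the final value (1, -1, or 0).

1

(419824/145465): 419824 mod 145465 = 128894, so (419824/145465) = (128894/145465)
factor out 2^1: 128894 = 2^1·64447; with 145465 mod 8 = 1, (2/145465) = +1; sign now +1; continue with (64447/145465)
flip (64447/145465) -> (145465/64447): both odd, 64447 mod 4 = 3, 145465 mod 4 = 1, so the flip contributes +1; sign now +1
(145465/64447): 145465 mod 64447 = 16571, so (145465/64447) = (16571/64447)
flip (16571/64447) -> (64447/16571): both odd, 16571 mod 4 = 3, 64447 mod 4 = 3, so the flip contributes -1; sign now -1
(64447/16571): 64447 mod 16571 = 14734, so (64447/16571) = (14734/16571)
factor out 2^1: 14734 = 2^1·7367; with 16571 mod 8 = 3, (2/16571) = -1; sign now +1; continue with (7367/16571)
flip (7367/16571) -> (16571/7367): both odd, 7367 mod 4 = 3, 16571 mod 4 = 3, so the flip contributes -1; sign now -1
(16571/7367): 16571 mod 7367 = 1837, so (16571/7367) = (1837/7367)
flip (1837/7367) -> (7367/1837): both odd, 1837 mod 4 = 1, 7367 mod 4 = 3, so the flip contributes +1; sign now -1
(7367/1837): 7367 mod 1837 = 19, so (7367/1837) = (19/1837)
flip (19/1837) -> (1837/19): both odd, 19 mod 4 = 3, 1837 mod 4 = 1, so the flip contributes +1; sign now -1
(1837/19): 1837 mod 19 = 13, so (1837/19) = (13/19)
flip (13/19) -> (19/13): both odd, 13 mod 4 = 1, 19 mod 4 = 3, so the flip contributes +1; sign now -1
(19/13): 19 mod 13 = 6, so (19/13) = (6/13)
factor out 2^1: 6 = 2^1·3; with 13 mod 8 = 5, (2/13) = -1; sign now +1; continue with (3/13)
flip (3/13) -> (13/3): both odd, 3 mod 4 = 3, 13 mod 4 = 1, so the flip contributes +1; sign now +1
(13/3): 13 mod 3 = 1, so (13/3) = (1/3)
reached (1/3) = 1, so the symbol is +1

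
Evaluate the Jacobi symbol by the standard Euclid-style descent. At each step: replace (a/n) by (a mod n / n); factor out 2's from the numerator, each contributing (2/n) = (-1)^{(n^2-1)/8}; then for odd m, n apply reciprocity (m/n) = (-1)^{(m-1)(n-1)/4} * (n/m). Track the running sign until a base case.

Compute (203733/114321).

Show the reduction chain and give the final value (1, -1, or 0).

0

(203733/114321) = (89412/114321)   [reduce mod 114321]
89412 = 2^2·22353; (2/114321) = +1 since 114321 mod 8 = 1, so (89412/114321) = (+1)^2·(22353/114321); sign now +1
reciprocity: (22353/114321) = +1·(114321/22353) since 22353 mod 4 = 1, 114321 mod 4 = 1; sign now +1
(114321/22353) = (2556/22353)   [reduce mod 22353]
2556 = 2^2·639; (2/22353) = +1 since 22353 mod 8 = 1, so (2556/22353) = (+1)^2·(639/22353); sign now +1
reciprocity: (639/22353) = +1·(22353/639) since 639 mod 4 = 3, 22353 mod 4 = 1; sign now +1
(22353/639) = (627/639)   [reduce mod 639]
reciprocity: (627/639) = -1·(639/627) since 627 mod 4 = 3, 639 mod 4 = 3; sign now -1
(639/627) = (12/627)   [reduce mod 627]
12 = 2^2·3; (2/627) = -1 since 627 mod 8 = 3, so (12/627) = (-1)^2·(3/627); sign now -1
reciprocity: (3/627) = -1·(627/3) since 3 mod 4 = 3, 627 mod 4 = 3; sign now +1
(627/3) = (0/3)   [reduce mod 3]
(0/3) = 0   [gcd(a, n) > 1]; final value = 0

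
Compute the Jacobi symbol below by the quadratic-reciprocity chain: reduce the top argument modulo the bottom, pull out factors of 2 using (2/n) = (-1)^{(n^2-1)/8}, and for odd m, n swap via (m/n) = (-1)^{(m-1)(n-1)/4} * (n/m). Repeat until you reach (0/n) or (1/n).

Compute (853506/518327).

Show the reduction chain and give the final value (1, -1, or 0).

(853506/518327) = (335179/518327)   [reduce mod 518327]
reciprocity: (335179/518327) = -1·(518327/335179) since 335179 mod 4 = 3, 518327 mod 4 = 3; sign now -1
(518327/335179) = (183148/335179)   [reduce mod 335179]
183148 = 2^2·45787; (2/335179) = -1 since 335179 mod 8 = 3, so (183148/335179) = (-1)^2·(45787/335179); sign now -1
reciprocity: (45787/335179) = -1·(335179/45787) since 45787 mod 4 = 3, 335179 mod 4 = 3; sign now +1
(335179/45787) = (14670/45787)   [reduce mod 45787]
14670 = 2^1·7335; (2/45787) = -1 since 45787 mod 8 = 3, so (14670/45787) = (-1)^1·(7335/45787); sign now -1
reciprocity: (7335/45787) = -1·(45787/7335) since 7335 mod 4 = 3, 45787 mod 4 = 3; sign now +1
(45787/7335) = (1777/7335)   [reduce mod 7335]
reciprocity: (1777/7335) = +1·(7335/1777) since 1777 mod 4 = 1, 7335 mod 4 = 3; sign now +1
(7335/1777) = (227/1777)   [reduce mod 1777]
reciprocity: (227/1777) = +1·(1777/227) since 227 mod 4 = 3, 1777 mod 4 = 1; sign now +1
(1777/227) = (188/227)   [reduce mod 227]
188 = 2^2·47; (2/227) = -1 since 227 mod 8 = 3, so (188/227) = (-1)^2·(47/227); sign now +1
reciprocity: (47/227) = -1·(227/47) since 47 mod 4 = 3, 227 mod 4 = 3; sign now -1
(227/47) = (39/47)   [reduce mod 47]
reciprocity: (39/47) = -1·(47/39) since 39 mod 4 = 3, 47 mod 4 = 3; sign now +1
(47/39) = (8/39)   [reduce mod 39]
8 = 2^3·1; (2/39) = +1 since 39 mod 8 = 7, so (8/39) = (+1)^3·(1/39); sign now +1
(1/39) = 1; final value = sign = +1

1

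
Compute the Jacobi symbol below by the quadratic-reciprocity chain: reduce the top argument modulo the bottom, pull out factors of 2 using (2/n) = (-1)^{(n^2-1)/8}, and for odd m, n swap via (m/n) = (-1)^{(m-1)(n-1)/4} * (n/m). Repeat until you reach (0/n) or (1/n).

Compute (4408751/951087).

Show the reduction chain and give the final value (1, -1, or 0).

(4408751/951087) = (604403/951087)   [reduce mod 951087]
reciprocity: (604403/951087) = -1·(951087/604403) since 604403 mod 4 = 3, 951087 mod 4 = 3; sign now -1
(951087/604403) = (346684/604403)   [reduce mod 604403]
346684 = 2^2·86671; (2/604403) = -1 since 604403 mod 8 = 3, so (346684/604403) = (-1)^2·(86671/604403); sign now -1
reciprocity: (86671/604403) = -1·(604403/86671) since 86671 mod 4 = 3, 604403 mod 4 = 3; sign now +1
(604403/86671) = (84377/86671)   [reduce mod 86671]
reciprocity: (84377/86671) = +1·(86671/84377) since 84377 mod 4 = 1, 86671 mod 4 = 3; sign now +1
(86671/84377) = (2294/84377)   [reduce mod 84377]
2294 = 2^1·1147; (2/84377) = +1 since 84377 mod 8 = 1, so (2294/84377) = (+1)^1·(1147/84377); sign now +1
reciprocity: (1147/84377) = +1·(84377/1147) since 1147 mod 4 = 3, 84377 mod 4 = 1; sign now +1
(84377/1147) = (646/1147)   [reduce mod 1147]
646 = 2^1·323; (2/1147) = -1 since 1147 mod 8 = 3, so (646/1147) = (-1)^1·(323/1147); sign now -1
reciprocity: (323/1147) = -1·(1147/323) since 323 mod 4 = 3, 1147 mod 4 = 3; sign now +1
(1147/323) = (178/323)   [reduce mod 323]
178 = 2^1·89; (2/323) = -1 since 323 mod 8 = 3, so (178/323) = (-1)^1·(89/323); sign now -1
reciprocity: (89/323) = +1·(323/89) since 89 mod 4 = 1, 323 mod 4 = 3; sign now -1
(323/89) = (56/89)   [reduce mod 89]
56 = 2^3·7; (2/89) = +1 since 89 mod 8 = 1, so (56/89) = (+1)^3·(7/89); sign now -1
reciprocity: (7/89) = +1·(89/7) since 7 mod 4 = 3, 89 mod 4 = 1; sign now -1
(89/7) = (5/7)   [reduce mod 7]
reciprocity: (5/7) = +1·(7/5) since 5 mod 4 = 1, 7 mod 4 = 3; sign now -1
(7/5) = (2/5)   [reduce mod 5]
2 = 2^1·1; (2/5) = -1 since 5 mod 8 = 5, so (2/5) = (-1)^1·(1/5); sign now +1
(1/5) = 1; final value = sign = +1

1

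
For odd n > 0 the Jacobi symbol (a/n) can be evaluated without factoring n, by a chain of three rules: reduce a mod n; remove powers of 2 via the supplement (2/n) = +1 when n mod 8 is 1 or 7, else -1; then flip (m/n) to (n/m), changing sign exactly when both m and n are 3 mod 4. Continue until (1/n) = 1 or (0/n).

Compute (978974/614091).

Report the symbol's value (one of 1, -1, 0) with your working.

-1

(978974/614091) = (364883/614091)   [reduce mod 614091]
reciprocity: (364883/614091) = -1·(614091/364883) since 364883 mod 4 = 3, 614091 mod 4 = 3; sign now -1
(614091/364883) = (249208/364883)   [reduce mod 364883]
249208 = 2^3·31151; (2/364883) = -1 since 364883 mod 8 = 3, so (249208/364883) = (-1)^3·(31151/364883); sign now +1
reciprocity: (31151/364883) = -1·(364883/31151) since 31151 mod 4 = 3, 364883 mod 4 = 3; sign now -1
(364883/31151) = (22222/31151)   [reduce mod 31151]
22222 = 2^1·11111; (2/31151) = +1 since 31151 mod 8 = 7, so (22222/31151) = (+1)^1·(11111/31151); sign now -1
reciprocity: (11111/31151) = -1·(31151/11111) since 11111 mod 4 = 3, 31151 mod 4 = 3; sign now +1
(31151/11111) = (8929/11111)   [reduce mod 11111]
reciprocity: (8929/11111) = +1·(11111/8929) since 8929 mod 4 = 1, 11111 mod 4 = 3; sign now +1
(11111/8929) = (2182/8929)   [reduce mod 8929]
2182 = 2^1·1091; (2/8929) = +1 since 8929 mod 8 = 1, so (2182/8929) = (+1)^1·(1091/8929); sign now +1
reciprocity: (1091/8929) = +1·(8929/1091) since 1091 mod 4 = 3, 8929 mod 4 = 1; sign now +1
(8929/1091) = (201/1091)   [reduce mod 1091]
reciprocity: (201/1091) = +1·(1091/201) since 201 mod 4 = 1, 1091 mod 4 = 3; sign now +1
(1091/201) = (86/201)   [reduce mod 201]
86 = 2^1·43; (2/201) = +1 since 201 mod 8 = 1, so (86/201) = (+1)^1·(43/201); sign now +1
reciprocity: (43/201) = +1·(201/43) since 43 mod 4 = 3, 201 mod 4 = 1; sign now +1
(201/43) = (29/43)   [reduce mod 43]
reciprocity: (29/43) = +1·(43/29) since 29 mod 4 = 1, 43 mod 4 = 3; sign now +1
(43/29) = (14/29)   [reduce mod 29]
14 = 2^1·7; (2/29) = -1 since 29 mod 8 = 5, so (14/29) = (-1)^1·(7/29); sign now -1
reciprocity: (7/29) = +1·(29/7) since 7 mod 4 = 3, 29 mod 4 = 1; sign now -1
(29/7) = (1/7)   [reduce mod 7]
(1/7) = 1; final value = sign = -1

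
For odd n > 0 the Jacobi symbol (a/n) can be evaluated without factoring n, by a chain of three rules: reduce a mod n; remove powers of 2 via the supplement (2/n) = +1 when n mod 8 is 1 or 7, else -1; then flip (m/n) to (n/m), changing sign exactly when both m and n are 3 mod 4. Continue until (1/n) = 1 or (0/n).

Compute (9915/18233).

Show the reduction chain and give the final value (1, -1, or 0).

1

reciprocity: (9915/18233) = +1·(18233/9915) since 9915 mod 4 = 3, 18233 mod 4 = 1; sign now +1
(18233/9915) = (8318/9915)   [reduce mod 9915]
8318 = 2^1·4159; (2/9915) = -1 since 9915 mod 8 = 3, so (8318/9915) = (-1)^1·(4159/9915); sign now -1
reciprocity: (4159/9915) = -1·(9915/4159) since 4159 mod 4 = 3, 9915 mod 4 = 3; sign now +1
(9915/4159) = (1597/4159)   [reduce mod 4159]
reciprocity: (1597/4159) = +1·(4159/1597) since 1597 mod 4 = 1, 4159 mod 4 = 3; sign now +1
(4159/1597) = (965/1597)   [reduce mod 1597]
reciprocity: (965/1597) = +1·(1597/965) since 965 mod 4 = 1, 1597 mod 4 = 1; sign now +1
(1597/965) = (632/965)   [reduce mod 965]
632 = 2^3·79; (2/965) = -1 since 965 mod 8 = 5, so (632/965) = (-1)^3·(79/965); sign now -1
reciprocity: (79/965) = +1·(965/79) since 79 mod 4 = 3, 965 mod 4 = 1; sign now -1
(965/79) = (17/79)   [reduce mod 79]
reciprocity: (17/79) = +1·(79/17) since 17 mod 4 = 1, 79 mod 4 = 3; sign now -1
(79/17) = (11/17)   [reduce mod 17]
reciprocity: (11/17) = +1·(17/11) since 11 mod 4 = 3, 17 mod 4 = 1; sign now -1
(17/11) = (6/11)   [reduce mod 11]
6 = 2^1·3; (2/11) = -1 since 11 mod 8 = 3, so (6/11) = (-1)^1·(3/11); sign now +1
reciprocity: (3/11) = -1·(11/3) since 3 mod 4 = 3, 11 mod 4 = 3; sign now -1
(11/3) = (2/3)   [reduce mod 3]
2 = 2^1·1; (2/3) = -1 since 3 mod 8 = 3, so (2/3) = (-1)^1·(1/3); sign now +1
(1/3) = 1; final value = sign = +1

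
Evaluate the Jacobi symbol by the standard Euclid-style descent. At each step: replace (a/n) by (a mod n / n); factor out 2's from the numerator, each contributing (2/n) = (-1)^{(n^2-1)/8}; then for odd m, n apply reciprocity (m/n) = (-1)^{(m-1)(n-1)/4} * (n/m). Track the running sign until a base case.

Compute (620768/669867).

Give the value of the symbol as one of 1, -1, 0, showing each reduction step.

-1

620768 = 2^5·19399; (2/669867) = -1 since 669867 mod 8 = 3, so (620768/669867) = (-1)^5·(19399/669867); sign now -1
reciprocity: (19399/669867) = -1·(669867/19399) since 19399 mod 4 = 3, 669867 mod 4 = 3; sign now +1
(669867/19399) = (10301/19399)   [reduce mod 19399]
reciprocity: (10301/19399) = +1·(19399/10301) since 10301 mod 4 = 1, 19399 mod 4 = 3; sign now +1
(19399/10301) = (9098/10301)   [reduce mod 10301]
9098 = 2^1·4549; (2/10301) = -1 since 10301 mod 8 = 5, so (9098/10301) = (-1)^1·(4549/10301); sign now -1
reciprocity: (4549/10301) = +1·(10301/4549) since 4549 mod 4 = 1, 10301 mod 4 = 1; sign now -1
(10301/4549) = (1203/4549)   [reduce mod 4549]
reciprocity: (1203/4549) = +1·(4549/1203) since 1203 mod 4 = 3, 4549 mod 4 = 1; sign now -1
(4549/1203) = (940/1203)   [reduce mod 1203]
940 = 2^2·235; (2/1203) = -1 since 1203 mod 8 = 3, so (940/1203) = (-1)^2·(235/1203); sign now -1
reciprocity: (235/1203) = -1·(1203/235) since 235 mod 4 = 3, 1203 mod 4 = 3; sign now +1
(1203/235) = (28/235)   [reduce mod 235]
28 = 2^2·7; (2/235) = -1 since 235 mod 8 = 3, so (28/235) = (-1)^2·(7/235); sign now +1
reciprocity: (7/235) = -1·(235/7) since 7 mod 4 = 3, 235 mod 4 = 3; sign now -1
(235/7) = (4/7)   [reduce mod 7]
4 = 2^2·1; (2/7) = +1 since 7 mod 8 = 7, so (4/7) = (+1)^2·(1/7); sign now -1
(1/7) = 1; final value = sign = -1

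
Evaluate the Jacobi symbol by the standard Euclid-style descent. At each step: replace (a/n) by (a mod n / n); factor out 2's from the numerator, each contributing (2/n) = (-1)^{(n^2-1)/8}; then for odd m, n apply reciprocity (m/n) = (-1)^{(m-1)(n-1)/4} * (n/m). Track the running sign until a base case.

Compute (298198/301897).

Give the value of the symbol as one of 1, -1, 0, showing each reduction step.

factor out 2^1: 298198 = 2^1·149099; with 301897 mod 8 = 1, (2/301897) = +1; sign now +1; continue with (149099/301897)
flip (149099/301897) -> (301897/149099): both odd, 149099 mod 4 = 3, 301897 mod 4 = 1, so the flip contributes +1; sign now +1
(301897/149099): 301897 mod 149099 = 3699, so (301897/149099) = (3699/149099)
flip (3699/149099) -> (149099/3699): both odd, 3699 mod 4 = 3, 149099 mod 4 = 3, so the flip contributes -1; sign now -1
(149099/3699): 149099 mod 3699 = 1139, so (149099/3699) = (1139/3699)
flip (1139/3699) -> (3699/1139): both odd, 1139 mod 4 = 3, 3699 mod 4 = 3, so the flip contributes -1; sign now +1
(3699/1139): 3699 mod 1139 = 282, so (3699/1139) = (282/1139)
factor out 2^1: 282 = 2^1·141; with 1139 mod 8 = 3, (2/1139) = -1; sign now -1; continue with (141/1139)
flip (141/1139) -> (1139/141): both odd, 141 mod 4 = 1, 1139 mod 4 = 3, so the flip contributes +1; sign now -1
(1139/141): 1139 mod 141 = 11, so (1139/141) = (11/141)
flip (11/141) -> (141/11): both odd, 11 mod 4 = 3, 141 mod 4 = 1, so the flip contributes +1; sign now -1
(141/11): 141 mod 11 = 9, so (141/11) = (9/11)
flip (9/11) -> (11/9): both odd, 9 mod 4 = 1, 11 mod 4 = 3, so the flip contributes +1; sign now -1
(11/9): 11 mod 9 = 2, so (11/9) = (2/9)
factor out 2^1: 2 = 2^1·1; with 9 mod 8 = 1, (2/9) = +1; sign now -1; continue with (1/9)
reached (1/9) = 1, so the symbol is -1

-1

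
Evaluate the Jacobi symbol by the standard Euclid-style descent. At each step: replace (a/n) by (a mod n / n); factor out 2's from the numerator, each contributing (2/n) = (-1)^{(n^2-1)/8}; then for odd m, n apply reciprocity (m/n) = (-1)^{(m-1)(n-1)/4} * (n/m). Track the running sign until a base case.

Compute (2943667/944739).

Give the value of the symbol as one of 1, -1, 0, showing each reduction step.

(2943667/944739) = (109450/944739)   [reduce mod 944739]
109450 = 2^1·54725; (2/944739) = -1 since 944739 mod 8 = 3, so (109450/944739) = (-1)^1·(54725/944739); sign now -1
reciprocity: (54725/944739) = +1·(944739/54725) since 54725 mod 4 = 1, 944739 mod 4 = 3; sign now -1
(944739/54725) = (14414/54725)   [reduce mod 54725]
14414 = 2^1·7207; (2/54725) = -1 since 54725 mod 8 = 5, so (14414/54725) = (-1)^1·(7207/54725); sign now +1
reciprocity: (7207/54725) = +1·(54725/7207) since 7207 mod 4 = 3, 54725 mod 4 = 1; sign now +1
(54725/7207) = (4276/7207)   [reduce mod 7207]
4276 = 2^2·1069; (2/7207) = +1 since 7207 mod 8 = 7, so (4276/7207) = (+1)^2·(1069/7207); sign now +1
reciprocity: (1069/7207) = +1·(7207/1069) since 1069 mod 4 = 1, 7207 mod 4 = 3; sign now +1
(7207/1069) = (793/1069)   [reduce mod 1069]
reciprocity: (793/1069) = +1·(1069/793) since 793 mod 4 = 1, 1069 mod 4 = 1; sign now +1
(1069/793) = (276/793)   [reduce mod 793]
276 = 2^2·69; (2/793) = +1 since 793 mod 8 = 1, so (276/793) = (+1)^2·(69/793); sign now +1
reciprocity: (69/793) = +1·(793/69) since 69 mod 4 = 1, 793 mod 4 = 1; sign now +1
(793/69) = (34/69)   [reduce mod 69]
34 = 2^1·17; (2/69) = -1 since 69 mod 8 = 5, so (34/69) = (-1)^1·(17/69); sign now -1
reciprocity: (17/69) = +1·(69/17) since 17 mod 4 = 1, 69 mod 4 = 1; sign now -1
(69/17) = (1/17)   [reduce mod 17]
(1/17) = 1; final value = sign = -1

-1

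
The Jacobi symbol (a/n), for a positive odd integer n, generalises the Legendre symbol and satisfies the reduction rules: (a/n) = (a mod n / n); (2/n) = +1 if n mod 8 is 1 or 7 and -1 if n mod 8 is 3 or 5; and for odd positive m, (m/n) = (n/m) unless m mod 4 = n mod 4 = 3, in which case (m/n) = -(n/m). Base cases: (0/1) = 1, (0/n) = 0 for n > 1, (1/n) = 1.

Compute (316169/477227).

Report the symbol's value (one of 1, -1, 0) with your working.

flip (316169/477227) -> (477227/316169): both odd, 316169 mod 4 = 1, 477227 mod 4 = 3, so the flip contributes +1; sign now +1
(477227/316169): 477227 mod 316169 = 161058, so (477227/316169) = (161058/316169)
factor out 2^1: 161058 = 2^1·80529; with 316169 mod 8 = 1, (2/316169) = +1; sign now +1; continue with (80529/316169)
flip (80529/316169) -> (316169/80529): both odd, 80529 mod 4 = 1, 316169 mod 4 = 1, so the flip contributes +1; sign now +1
(316169/80529): 316169 mod 80529 = 74582, so (316169/80529) = (74582/80529)
factor out 2^1: 74582 = 2^1·37291; with 80529 mod 8 = 1, (2/80529) = +1; sign now +1; continue with (37291/80529)
flip (37291/80529) -> (80529/37291): both odd, 37291 mod 4 = 3, 80529 mod 4 = 1, so the flip contributes +1; sign now +1
(80529/37291): 80529 mod 37291 = 5947, so (80529/37291) = (5947/37291)
flip (5947/37291) -> (37291/5947): both odd, 5947 mod 4 = 3, 37291 mod 4 = 3, so the flip contributes -1; sign now -1
(37291/5947): 37291 mod 5947 = 1609, so (37291/5947) = (1609/5947)
flip (1609/5947) -> (5947/1609): both odd, 1609 mod 4 = 1, 5947 mod 4 = 3, so the flip contributes +1; sign now -1
(5947/1609): 5947 mod 1609 = 1120, so (5947/1609) = (1120/1609)
factor out 2^5: 1120 = 2^5·35; with 1609 mod 8 = 1, (2/1609) = +1; sign now -1; continue with (35/1609)
flip (35/1609) -> (1609/35): both odd, 35 mod 4 = 3, 1609 mod 4 = 1, so the flip contributes +1; sign now -1
(1609/35): 1609 mod 35 = 34, so (1609/35) = (34/35)
factor out 2^1: 34 = 2^1·17; with 35 mod 8 = 3, (2/35) = -1; sign now +1; continue with (17/35)
flip (17/35) -> (35/17): both odd, 17 mod 4 = 1, 35 mod 4 = 3, so the flip contributes +1; sign now +1
(35/17): 35 mod 17 = 1, so (35/17) = (1/17)
reached (1/17) = 1, so the symbol is +1

1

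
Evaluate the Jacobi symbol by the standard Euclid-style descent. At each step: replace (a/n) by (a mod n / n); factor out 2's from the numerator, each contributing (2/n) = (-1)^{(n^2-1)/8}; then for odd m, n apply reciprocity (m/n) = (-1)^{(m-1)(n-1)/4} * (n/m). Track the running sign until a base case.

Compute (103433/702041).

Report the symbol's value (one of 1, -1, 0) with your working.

flip (103433/702041) -> (702041/103433): both odd, 103433 mod 4 = 1, 702041 mod 4 = 1, so the flip contributes +1; sign now +1
(702041/103433): 702041 mod 103433 = 81443, so (702041/103433) = (81443/103433)
flip (81443/103433) -> (103433/81443): both odd, 81443 mod 4 = 3, 103433 mod 4 = 1, so the flip contributes +1; sign now +1
(103433/81443): 103433 mod 81443 = 21990, so (103433/81443) = (21990/81443)
factor out 2^1: 21990 = 2^1·10995; with 81443 mod 8 = 3, (2/81443) = -1; sign now -1; continue with (10995/81443)
flip (10995/81443) -> (81443/10995): both odd, 10995 mod 4 = 3, 81443 mod 4 = 3, so the flip contributes -1; sign now +1
(81443/10995): 81443 mod 10995 = 4478, so (81443/10995) = (4478/10995)
factor out 2^1: 4478 = 2^1·2239; with 10995 mod 8 = 3, (2/10995) = -1; sign now -1; continue with (2239/10995)
flip (2239/10995) -> (10995/2239): both odd, 2239 mod 4 = 3, 10995 mod 4 = 3, so the flip contributes -1; sign now +1
(10995/2239): 10995 mod 2239 = 2039, so (10995/2239) = (2039/2239)
flip (2039/2239) -> (2239/2039): both odd, 2039 mod 4 = 3, 2239 mod 4 = 3, so the flip contributes -1; sign now -1
(2239/2039): 2239 mod 2039 = 200, so (2239/2039) = (200/2039)
factor out 2^3: 200 = 2^3·25; with 2039 mod 8 = 7, (2/2039) = +1; sign now -1; continue with (25/2039)
flip (25/2039) -> (2039/25): both odd, 25 mod 4 = 1, 2039 mod 4 = 3, so the flip contributes +1; sign now -1
(2039/25): 2039 mod 25 = 14, so (2039/25) = (14/25)
factor out 2^1: 14 = 2^1·7; with 25 mod 8 = 1, (2/25) = +1; sign now -1; continue with (7/25)
flip (7/25) -> (25/7): both odd, 7 mod 4 = 3, 25 mod 4 = 1, so the flip contributes +1; sign now -1
(25/7): 25 mod 7 = 4, so (25/7) = (4/7)
factor out 2^2: 4 = 2^2·1; with 7 mod 8 = 7, (2/7) = +1; sign now -1; continue with (1/7)
reached (1/7) = 1, so the symbol is -1

-1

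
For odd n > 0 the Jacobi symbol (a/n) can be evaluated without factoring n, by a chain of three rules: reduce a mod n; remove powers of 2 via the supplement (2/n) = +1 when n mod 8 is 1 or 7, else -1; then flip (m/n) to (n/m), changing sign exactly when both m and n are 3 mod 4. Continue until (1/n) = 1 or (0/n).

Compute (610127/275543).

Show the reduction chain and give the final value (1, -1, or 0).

1

(610127/275543) = (59041/275543)   [reduce mod 275543]
reciprocity: (59041/275543) = +1·(275543/59041) since 59041 mod 4 = 1, 275543 mod 4 = 3; sign now +1
(275543/59041) = (39379/59041)   [reduce mod 59041]
reciprocity: (39379/59041) = +1·(59041/39379) since 39379 mod 4 = 3, 59041 mod 4 = 1; sign now +1
(59041/39379) = (19662/39379)   [reduce mod 39379]
19662 = 2^1·9831; (2/39379) = -1 since 39379 mod 8 = 3, so (19662/39379) = (-1)^1·(9831/39379); sign now -1
reciprocity: (9831/39379) = -1·(39379/9831) since 9831 mod 4 = 3, 39379 mod 4 = 3; sign now +1
(39379/9831) = (55/9831)   [reduce mod 9831]
reciprocity: (55/9831) = -1·(9831/55) since 55 mod 4 = 3, 9831 mod 4 = 3; sign now -1
(9831/55) = (41/55)   [reduce mod 55]
reciprocity: (41/55) = +1·(55/41) since 41 mod 4 = 1, 55 mod 4 = 3; sign now -1
(55/41) = (14/41)   [reduce mod 41]
14 = 2^1·7; (2/41) = +1 since 41 mod 8 = 1, so (14/41) = (+1)^1·(7/41); sign now -1
reciprocity: (7/41) = +1·(41/7) since 7 mod 4 = 3, 41 mod 4 = 1; sign now -1
(41/7) = (6/7)   [reduce mod 7]
6 = 2^1·3; (2/7) = +1 since 7 mod 8 = 7, so (6/7) = (+1)^1·(3/7); sign now -1
reciprocity: (3/7) = -1·(7/3) since 3 mod 4 = 3, 7 mod 4 = 3; sign now +1
(7/3) = (1/3)   [reduce mod 3]
(1/3) = 1; final value = sign = +1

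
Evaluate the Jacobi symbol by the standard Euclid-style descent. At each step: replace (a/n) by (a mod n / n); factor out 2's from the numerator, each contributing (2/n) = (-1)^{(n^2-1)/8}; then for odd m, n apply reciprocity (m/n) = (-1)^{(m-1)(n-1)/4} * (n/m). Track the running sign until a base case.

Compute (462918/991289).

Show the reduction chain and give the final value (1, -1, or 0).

1

factor out 2^1: 462918 = 2^1·231459; with 991289 mod 8 = 1, (2/991289) = +1; sign now +1; continue with (231459/991289)
flip (231459/991289) -> (991289/231459): both odd, 231459 mod 4 = 3, 991289 mod 4 = 1, so the flip contributes +1; sign now +1
(991289/231459): 991289 mod 231459 = 65453, so (991289/231459) = (65453/231459)
flip (65453/231459) -> (231459/65453): both odd, 65453 mod 4 = 1, 231459 mod 4 = 3, so the flip contributes +1; sign now +1
(231459/65453): 231459 mod 65453 = 35100, so (231459/65453) = (35100/65453)
factor out 2^2: 35100 = 2^2·8775; with 65453 mod 8 = 5, (2/65453) = -1; sign now +1; continue with (8775/65453)
flip (8775/65453) -> (65453/8775): both odd, 8775 mod 4 = 3, 65453 mod 4 = 1, so the flip contributes +1; sign now +1
(65453/8775): 65453 mod 8775 = 4028, so (65453/8775) = (4028/8775)
factor out 2^2: 4028 = 2^2·1007; with 8775 mod 8 = 7, (2/8775) = +1; sign now +1; continue with (1007/8775)
flip (1007/8775) -> (8775/1007): both odd, 1007 mod 4 = 3, 8775 mod 4 = 3, so the flip contributes -1; sign now -1
(8775/1007): 8775 mod 1007 = 719, so (8775/1007) = (719/1007)
flip (719/1007) -> (1007/719): both odd, 719 mod 4 = 3, 1007 mod 4 = 3, so the flip contributes -1; sign now +1
(1007/719): 1007 mod 719 = 288, so (1007/719) = (288/719)
factor out 2^5: 288 = 2^5·9; with 719 mod 8 = 7, (2/719) = +1; sign now +1; continue with (9/719)
flip (9/719) -> (719/9): both odd, 9 mod 4 = 1, 719 mod 4 = 3, so the flip contributes +1; sign now +1
(719/9): 719 mod 9 = 8, so (719/9) = (8/9)
factor out 2^3: 8 = 2^3·1; with 9 mod 8 = 1, (2/9) = +1; sign now +1; continue with (1/9)
reached (1/9) = 1, so the symbol is +1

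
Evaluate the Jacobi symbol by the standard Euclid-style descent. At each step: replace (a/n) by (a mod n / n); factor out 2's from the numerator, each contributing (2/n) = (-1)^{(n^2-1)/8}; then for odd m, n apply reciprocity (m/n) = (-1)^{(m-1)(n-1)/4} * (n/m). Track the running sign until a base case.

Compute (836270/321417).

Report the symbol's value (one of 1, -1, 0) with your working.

(836270/321417) = (193436/321417)   [reduce mod 321417]
193436 = 2^2·48359; (2/321417) = +1 since 321417 mod 8 = 1, so (193436/321417) = (+1)^2·(48359/321417); sign now +1
reciprocity: (48359/321417) = +1·(321417/48359) since 48359 mod 4 = 3, 321417 mod 4 = 1; sign now +1
(321417/48359) = (31263/48359)   [reduce mod 48359]
reciprocity: (31263/48359) = -1·(48359/31263) since 31263 mod 4 = 3, 48359 mod 4 = 3; sign now -1
(48359/31263) = (17096/31263)   [reduce mod 31263]
17096 = 2^3·2137; (2/31263) = +1 since 31263 mod 8 = 7, so (17096/31263) = (+1)^3·(2137/31263); sign now -1
reciprocity: (2137/31263) = +1·(31263/2137) since 2137 mod 4 = 1, 31263 mod 4 = 3; sign now -1
(31263/2137) = (1345/2137)   [reduce mod 2137]
reciprocity: (1345/2137) = +1·(2137/1345) since 1345 mod 4 = 1, 2137 mod 4 = 1; sign now -1
(2137/1345) = (792/1345)   [reduce mod 1345]
792 = 2^3·99; (2/1345) = +1 since 1345 mod 8 = 1, so (792/1345) = (+1)^3·(99/1345); sign now -1
reciprocity: (99/1345) = +1·(1345/99) since 99 mod 4 = 3, 1345 mod 4 = 1; sign now -1
(1345/99) = (58/99)   [reduce mod 99]
58 = 2^1·29; (2/99) = -1 since 99 mod 8 = 3, so (58/99) = (-1)^1·(29/99); sign now +1
reciprocity: (29/99) = +1·(99/29) since 29 mod 4 = 1, 99 mod 4 = 3; sign now +1
(99/29) = (12/29)   [reduce mod 29]
12 = 2^2·3; (2/29) = -1 since 29 mod 8 = 5, so (12/29) = (-1)^2·(3/29); sign now +1
reciprocity: (3/29) = +1·(29/3) since 3 mod 4 = 3, 29 mod 4 = 1; sign now +1
(29/3) = (2/3)   [reduce mod 3]
2 = 2^1·1; (2/3) = -1 since 3 mod 8 = 3, so (2/3) = (-1)^1·(1/3); sign now -1
(1/3) = 1; final value = sign = -1

-1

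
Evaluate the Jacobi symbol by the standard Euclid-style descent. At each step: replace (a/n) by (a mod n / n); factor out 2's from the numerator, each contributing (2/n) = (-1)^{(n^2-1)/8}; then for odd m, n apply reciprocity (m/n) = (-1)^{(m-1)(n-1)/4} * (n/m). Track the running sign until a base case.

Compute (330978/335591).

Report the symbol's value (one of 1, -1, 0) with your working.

330978 = 2^1·165489; (2/335591) = +1 since 335591 mod 8 = 7, so (330978/335591) = (+1)^1·(165489/335591); sign now +1
reciprocity: (165489/335591) = +1·(335591/165489) since 165489 mod 4 = 1, 335591 mod 4 = 3; sign now +1
(335591/165489) = (4613/165489)   [reduce mod 165489]
reciprocity: (4613/165489) = +1·(165489/4613) since 4613 mod 4 = 1, 165489 mod 4 = 1; sign now +1
(165489/4613) = (4034/4613)   [reduce mod 4613]
4034 = 2^1·2017; (2/4613) = -1 since 4613 mod 8 = 5, so (4034/4613) = (-1)^1·(2017/4613); sign now -1
reciprocity: (2017/4613) = +1·(4613/2017) since 2017 mod 4 = 1, 4613 mod 4 = 1; sign now -1
(4613/2017) = (579/2017)   [reduce mod 2017]
reciprocity: (579/2017) = +1·(2017/579) since 579 mod 4 = 3, 2017 mod 4 = 1; sign now -1
(2017/579) = (280/579)   [reduce mod 579]
280 = 2^3·35; (2/579) = -1 since 579 mod 8 = 3, so (280/579) = (-1)^3·(35/579); sign now +1
reciprocity: (35/579) = -1·(579/35) since 35 mod 4 = 3, 579 mod 4 = 3; sign now -1
(579/35) = (19/35)   [reduce mod 35]
reciprocity: (19/35) = -1·(35/19) since 19 mod 4 = 3, 35 mod 4 = 3; sign now +1
(35/19) = (16/19)   [reduce mod 19]
16 = 2^4·1; (2/19) = -1 since 19 mod 8 = 3, so (16/19) = (-1)^4·(1/19); sign now +1
(1/19) = 1; final value = sign = +1

1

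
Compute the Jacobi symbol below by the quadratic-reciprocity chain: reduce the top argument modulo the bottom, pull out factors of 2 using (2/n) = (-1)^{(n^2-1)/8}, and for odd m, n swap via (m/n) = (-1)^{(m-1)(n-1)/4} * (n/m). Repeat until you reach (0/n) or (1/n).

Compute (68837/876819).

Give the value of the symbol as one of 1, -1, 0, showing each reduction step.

flip (68837/876819) -> (876819/68837): both odd, 68837 mod 4 = 1, 876819 mod 4 = 3, so the flip contributes +1; sign now +1
(876819/68837): 876819 mod 68837 = 50775, so (876819/68837) = (50775/68837)
flip (50775/68837) -> (68837/50775): both odd, 50775 mod 4 = 3, 68837 mod 4 = 1, so the flip contributes +1; sign now +1
(68837/50775): 68837 mod 50775 = 18062, so (68837/50775) = (18062/50775)
factor out 2^1: 18062 = 2^1·9031; with 50775 mod 8 = 7, (2/50775) = +1; sign now +1; continue with (9031/50775)
flip (9031/50775) -> (50775/9031): both odd, 9031 mod 4 = 3, 50775 mod 4 = 3, so the flip contributes -1; sign now -1
(50775/9031): 50775 mod 9031 = 5620, so (50775/9031) = (5620/9031)
factor out 2^2: 5620 = 2^2·1405; with 9031 mod 8 = 7, (2/9031) = +1; sign now -1; continue with (1405/9031)
flip (1405/9031) -> (9031/1405): both odd, 1405 mod 4 = 1, 9031 mod 4 = 3, so the flip contributes +1; sign now -1
(9031/1405): 9031 mod 1405 = 601, so (9031/1405) = (601/1405)
flip (601/1405) -> (1405/601): both odd, 601 mod 4 = 1, 1405 mod 4 = 1, so the flip contributes +1; sign now -1
(1405/601): 1405 mod 601 = 203, so (1405/601) = (203/601)
flip (203/601) -> (601/203): both odd, 203 mod 4 = 3, 601 mod 4 = 1, so the flip contributes +1; sign now -1
(601/203): 601 mod 203 = 195, so (601/203) = (195/203)
flip (195/203) -> (203/195): both odd, 195 mod 4 = 3, 203 mod 4 = 3, so the flip contributes -1; sign now +1
(203/195): 203 mod 195 = 8, so (203/195) = (8/195)
factor out 2^3: 8 = 2^3·1; with 195 mod 8 = 3, (2/195) = -1; sign now -1; continue with (1/195)
reached (1/195) = 1, so the symbol is -1

-1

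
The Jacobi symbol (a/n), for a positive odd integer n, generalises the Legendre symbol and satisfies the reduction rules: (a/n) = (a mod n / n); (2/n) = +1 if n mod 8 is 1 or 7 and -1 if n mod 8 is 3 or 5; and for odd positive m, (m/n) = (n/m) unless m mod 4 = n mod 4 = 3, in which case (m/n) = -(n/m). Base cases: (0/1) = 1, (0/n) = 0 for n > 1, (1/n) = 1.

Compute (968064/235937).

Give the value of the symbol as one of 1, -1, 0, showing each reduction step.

1

(968064/235937): 968064 mod 235937 = 24316, so (968064/235937) = (24316/235937)
factor out 2^2: 24316 = 2^2·6079; with 235937 mod 8 = 1, (2/235937) = +1; sign now +1; continue with (6079/235937)
flip (6079/235937) -> (235937/6079): both odd, 6079 mod 4 = 3, 235937 mod 4 = 1, so the flip contributes +1; sign now +1
(235937/6079): 235937 mod 6079 = 4935, so (235937/6079) = (4935/6079)
flip (4935/6079) -> (6079/4935): both odd, 4935 mod 4 = 3, 6079 mod 4 = 3, so the flip contributes -1; sign now -1
(6079/4935): 6079 mod 4935 = 1144, so (6079/4935) = (1144/4935)
factor out 2^3: 1144 = 2^3·143; with 4935 mod 8 = 7, (2/4935) = +1; sign now -1; continue with (143/4935)
flip (143/4935) -> (4935/143): both odd, 143 mod 4 = 3, 4935 mod 4 = 3, so the flip contributes -1; sign now +1
(4935/143): 4935 mod 143 = 73, so (4935/143) = (73/143)
flip (73/143) -> (143/73): both odd, 73 mod 4 = 1, 143 mod 4 = 3, so the flip contributes +1; sign now +1
(143/73): 143 mod 73 = 70, so (143/73) = (70/73)
factor out 2^1: 70 = 2^1·35; with 73 mod 8 = 1, (2/73) = +1; sign now +1; continue with (35/73)
flip (35/73) -> (73/35): both odd, 35 mod 4 = 3, 73 mod 4 = 1, so the flip contributes +1; sign now +1
(73/35): 73 mod 35 = 3, so (73/35) = (3/35)
flip (3/35) -> (35/3): both odd, 3 mod 4 = 3, 35 mod 4 = 3, so the flip contributes -1; sign now -1
(35/3): 35 mod 3 = 2, so (35/3) = (2/3)
factor out 2^1: 2 = 2^1·1; with 3 mod 8 = 3, (2/3) = -1; sign now +1; continue with (1/3)
reached (1/3) = 1, so the symbol is +1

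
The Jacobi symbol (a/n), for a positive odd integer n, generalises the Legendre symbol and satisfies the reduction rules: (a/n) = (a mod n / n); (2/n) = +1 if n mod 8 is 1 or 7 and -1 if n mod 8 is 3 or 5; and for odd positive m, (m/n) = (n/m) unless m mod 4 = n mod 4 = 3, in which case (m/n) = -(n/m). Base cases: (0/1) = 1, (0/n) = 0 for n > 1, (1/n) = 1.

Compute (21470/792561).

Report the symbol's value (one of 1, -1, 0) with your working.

1

factor out 2^1: 21470 = 2^1·10735; with 792561 mod 8 = 1, (2/792561) = +1; sign now +1; continue with (10735/792561)
flip (10735/792561) -> (792561/10735): both odd, 10735 mod 4 = 3, 792561 mod 4 = 1, so the flip contributes +1; sign now +1
(792561/10735): 792561 mod 10735 = 8906, so (792561/10735) = (8906/10735)
factor out 2^1: 8906 = 2^1·4453; with 10735 mod 8 = 7, (2/10735) = +1; sign now +1; continue with (4453/10735)
flip (4453/10735) -> (10735/4453): both odd, 4453 mod 4 = 1, 10735 mod 4 = 3, so the flip contributes +1; sign now +1
(10735/4453): 10735 mod 4453 = 1829, so (10735/4453) = (1829/4453)
flip (1829/4453) -> (4453/1829): both odd, 1829 mod 4 = 1, 4453 mod 4 = 1, so the flip contributes +1; sign now +1
(4453/1829): 4453 mod 1829 = 795, so (4453/1829) = (795/1829)
flip (795/1829) -> (1829/795): both odd, 795 mod 4 = 3, 1829 mod 4 = 1, so the flip contributes +1; sign now +1
(1829/795): 1829 mod 795 = 239, so (1829/795) = (239/795)
flip (239/795) -> (795/239): both odd, 239 mod 4 = 3, 795 mod 4 = 3, so the flip contributes -1; sign now -1
(795/239): 795 mod 239 = 78, so (795/239) = (78/239)
factor out 2^1: 78 = 2^1·39; with 239 mod 8 = 7, (2/239) = +1; sign now -1; continue with (39/239)
flip (39/239) -> (239/39): both odd, 39 mod 4 = 3, 239 mod 4 = 3, so the flip contributes -1; sign now +1
(239/39): 239 mod 39 = 5, so (239/39) = (5/39)
flip (5/39) -> (39/5): both odd, 5 mod 4 = 1, 39 mod 4 = 3, so the flip contributes +1; sign now +1
(39/5): 39 mod 5 = 4, so (39/5) = (4/5)
factor out 2^2: 4 = 2^2·1; with 5 mod 8 = 5, (2/5) = -1; sign now +1; continue with (1/5)
reached (1/5) = 1, so the symbol is +1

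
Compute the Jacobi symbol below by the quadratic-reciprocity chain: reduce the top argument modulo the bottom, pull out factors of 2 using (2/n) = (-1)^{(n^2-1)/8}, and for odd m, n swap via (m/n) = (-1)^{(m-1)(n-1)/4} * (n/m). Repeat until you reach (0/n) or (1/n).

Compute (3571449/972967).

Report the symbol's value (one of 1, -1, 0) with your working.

-1

(3571449/972967) = (652548/972967)   [reduce mod 972967]
652548 = 2^2·163137; (2/972967) = +1 since 972967 mod 8 = 7, so (652548/972967) = (+1)^2·(163137/972967); sign now +1
reciprocity: (163137/972967) = +1·(972967/163137) since 163137 mod 4 = 1, 972967 mod 4 = 3; sign now +1
(972967/163137) = (157282/163137)   [reduce mod 163137]
157282 = 2^1·78641; (2/163137) = +1 since 163137 mod 8 = 1, so (157282/163137) = (+1)^1·(78641/163137); sign now +1
reciprocity: (78641/163137) = +1·(163137/78641) since 78641 mod 4 = 1, 163137 mod 4 = 1; sign now +1
(163137/78641) = (5855/78641)   [reduce mod 78641]
reciprocity: (5855/78641) = +1·(78641/5855) since 5855 mod 4 = 3, 78641 mod 4 = 1; sign now +1
(78641/5855) = (2526/5855)   [reduce mod 5855]
2526 = 2^1·1263; (2/5855) = +1 since 5855 mod 8 = 7, so (2526/5855) = (+1)^1·(1263/5855); sign now +1
reciprocity: (1263/5855) = -1·(5855/1263) since 1263 mod 4 = 3, 5855 mod 4 = 3; sign now -1
(5855/1263) = (803/1263)   [reduce mod 1263]
reciprocity: (803/1263) = -1·(1263/803) since 803 mod 4 = 3, 1263 mod 4 = 3; sign now +1
(1263/803) = (460/803)   [reduce mod 803]
460 = 2^2·115; (2/803) = -1 since 803 mod 8 = 3, so (460/803) = (-1)^2·(115/803); sign now +1
reciprocity: (115/803) = -1·(803/115) since 115 mod 4 = 3, 803 mod 4 = 3; sign now -1
(803/115) = (113/115)   [reduce mod 115]
reciprocity: (113/115) = +1·(115/113) since 113 mod 4 = 1, 115 mod 4 = 3; sign now -1
(115/113) = (2/113)   [reduce mod 113]
2 = 2^1·1; (2/113) = +1 since 113 mod 8 = 1, so (2/113) = (+1)^1·(1/113); sign now -1
(1/113) = 1; final value = sign = -1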